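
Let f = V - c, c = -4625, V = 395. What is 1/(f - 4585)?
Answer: 1/435 ≈ 0.0022989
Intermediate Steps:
f = 5020 (f = 395 - 1*(-4625) = 395 + 4625 = 5020)
1/(f - 4585) = 1/(5020 - 4585) = 1/435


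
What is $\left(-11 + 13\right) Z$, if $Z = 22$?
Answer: $44$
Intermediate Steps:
$\left(-11 + 13\right) Z = \left(-11 + 13\right) 22 = 2 \cdot 22 = 44$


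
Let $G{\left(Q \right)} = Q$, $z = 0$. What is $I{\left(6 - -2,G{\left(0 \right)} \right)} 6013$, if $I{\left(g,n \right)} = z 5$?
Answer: $0$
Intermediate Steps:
$I{\left(g,n \right)} = 0$ ($I{\left(g,n \right)} = 0 \cdot 5 = 0$)
$I{\left(6 - -2,G{\left(0 \right)} \right)} 6013 = 0 \cdot 6013 = 0$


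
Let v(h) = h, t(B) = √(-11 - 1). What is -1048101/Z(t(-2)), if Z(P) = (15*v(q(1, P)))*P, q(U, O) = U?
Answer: 349367*I*√3/30 ≈ 20171.0*I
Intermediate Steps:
t(B) = 2*I*√3 (t(B) = √(-12) = 2*I*√3)
Z(P) = 15*P (Z(P) = (15*1)*P = 15*P)
-1048101/Z(t(-2)) = -1048101*(-I*√3/90) = -(-349367)*I*√3/30 = 349367*I*√3/30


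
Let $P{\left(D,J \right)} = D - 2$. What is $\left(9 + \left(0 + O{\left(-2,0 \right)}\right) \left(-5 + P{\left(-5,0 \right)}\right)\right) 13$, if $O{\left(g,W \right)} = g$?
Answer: $429$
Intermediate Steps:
$P{\left(D,J \right)} = -2 + D$ ($P{\left(D,J \right)} = D - 2 = -2 + D$)
$\left(9 + \left(0 + O{\left(-2,0 \right)}\right) \left(-5 + P{\left(-5,0 \right)}\right)\right) 13 = \left(9 + \left(0 - 2\right) \left(-5 - 7\right)\right) 13 = \left(9 - 2 \left(-5 - 7\right)\right) 13 = \left(9 - -24\right) 13 = \left(9 + 24\right) 13 = 33 \cdot 13 = 429$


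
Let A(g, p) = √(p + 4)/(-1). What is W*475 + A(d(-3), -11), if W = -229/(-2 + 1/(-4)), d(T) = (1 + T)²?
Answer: 435100/9 - I*√7 ≈ 48344.0 - 2.6458*I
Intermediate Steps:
A(g, p) = -√(4 + p) (A(g, p) = √(4 + p)*(-1) = -√(4 + p))
W = 916/9 (W = -229/(-2 - ¼) = -229/(-9/4) = -4/9*(-229) = 916/9 ≈ 101.78)
W*475 + A(d(-3), -11) = (916/9)*475 - √(4 - 11) = 435100/9 - √(-7) = 435100/9 - I*√7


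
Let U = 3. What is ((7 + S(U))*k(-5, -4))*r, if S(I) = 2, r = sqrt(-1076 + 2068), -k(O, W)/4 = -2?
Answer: 288*sqrt(62) ≈ 2267.7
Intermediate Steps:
k(O, W) = 8 (k(O, W) = -4*(-2) = 8)
r = 4*sqrt(62) (r = sqrt(992) = 4*sqrt(62) ≈ 31.496)
((7 + S(U))*k(-5, -4))*r = ((7 + 2)*8)*(4*sqrt(62)) = (9*8)*(4*sqrt(62)) = 72*(4*sqrt(62)) = 288*sqrt(62)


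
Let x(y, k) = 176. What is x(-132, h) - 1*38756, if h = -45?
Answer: -38580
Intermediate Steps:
x(-132, h) - 1*38756 = 176 - 1*38756 = 176 - 38756 = -38580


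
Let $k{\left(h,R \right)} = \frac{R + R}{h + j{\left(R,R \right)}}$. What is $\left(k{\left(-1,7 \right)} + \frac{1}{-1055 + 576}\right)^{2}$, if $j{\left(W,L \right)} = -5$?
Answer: $\frac{11262736}{2064969} \approx 5.4542$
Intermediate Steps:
$k{\left(h,R \right)} = \frac{2 R}{-5 + h}$ ($k{\left(h,R \right)} = \frac{R + R}{h - 5} = \frac{2 R}{-5 + h}$)
$\left(k{\left(-1,7 \right)} + \frac{1}{-1055 + 576}\right)^{2} = \left(2 \cdot 7 \frac{1}{-5 - 1} + \frac{1}{-1055 + 576}\right)^{2} = \left(2 \cdot 7 \frac{1}{-6} + \frac{1}{-479}\right)^{2} = \left(2 \cdot 7 \left(- \frac{1}{6}\right) - \frac{1}{479}\right)^{2} = \left(- \frac{7}{3} - \frac{1}{479}\right)^{2} = \left(- \frac{3356}{1437}\right)^{2} = \frac{11262736}{2064969}$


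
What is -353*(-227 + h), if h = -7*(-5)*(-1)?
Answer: 92486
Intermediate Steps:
h = -35 (h = 35*(-1) = -35)
-353*(-227 + h) = -353*(-227 - 35) = -353*(-262) = 92486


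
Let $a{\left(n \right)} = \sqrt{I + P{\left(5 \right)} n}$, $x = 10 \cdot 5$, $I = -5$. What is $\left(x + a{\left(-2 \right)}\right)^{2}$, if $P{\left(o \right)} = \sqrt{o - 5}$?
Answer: $\left(50 + i \sqrt{5}\right)^{2} \approx 2495.0 + 223.61 i$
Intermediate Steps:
$P{\left(o \right)} = \sqrt{-5 + o}$
$x = 50$
$a{\left(n \right)} = i \sqrt{5}$ ($a{\left(n \right)} = \sqrt{-5 + \sqrt{-5 + 5} n} = \sqrt{-5 + \sqrt{0} n} = \sqrt{-5 + 0 n} = \sqrt{-5 + 0} = \sqrt{-5} = i \sqrt{5}$)
$\left(x + a{\left(-2 \right)}\right)^{2} = \left(50 + i \sqrt{5}\right)^{2}$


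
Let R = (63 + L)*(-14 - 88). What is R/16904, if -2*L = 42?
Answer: -1071/4226 ≈ -0.25343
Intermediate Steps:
L = -21 (L = -½*42 = -21)
R = -4284 (R = (63 - 21)*(-14 - 88) = 42*(-102) = -4284)
R/16904 = -4284/16904 = -4284*1/16904 = -1071/4226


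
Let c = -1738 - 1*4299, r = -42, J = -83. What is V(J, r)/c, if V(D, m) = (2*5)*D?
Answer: 830/6037 ≈ 0.13749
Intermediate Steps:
V(D, m) = 10*D
c = -6037 (c = -1738 - 4299 = -6037)
V(J, r)/c = (10*(-83))/(-6037) = -830*(-1/6037) = 830/6037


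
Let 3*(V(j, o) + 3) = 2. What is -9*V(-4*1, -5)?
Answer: 21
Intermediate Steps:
V(j, o) = -7/3 (V(j, o) = -3 + (1/3)*2 = -3 + 2/3 = -7/3)
-9*V(-4*1, -5) = -9*(-7/3) = 21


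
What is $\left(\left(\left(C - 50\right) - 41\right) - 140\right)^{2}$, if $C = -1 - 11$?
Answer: $59049$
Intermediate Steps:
$C = -12$
$\left(\left(\left(C - 50\right) - 41\right) - 140\right)^{2} = \left(\left(\left(-12 - 50\right) - 41\right) - 140\right)^{2} = \left(\left(-62 - 41\right) - 140\right)^{2} = \left(-103 - 140\right)^{2} = \left(-243\right)^{2} = 59049$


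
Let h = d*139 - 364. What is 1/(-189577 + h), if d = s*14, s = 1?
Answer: -1/187995 ≈ -5.3193e-6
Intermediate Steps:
d = 14 (d = 1*14 = 14)
h = 1582 (h = 14*139 - 364 = 1946 - 364 = 1582)
1/(-189577 + h) = 1/(-189577 + 1582) = 1/(-187995) = -1/187995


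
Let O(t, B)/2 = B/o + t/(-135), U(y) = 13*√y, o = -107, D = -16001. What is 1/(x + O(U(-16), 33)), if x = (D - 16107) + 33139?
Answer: 214997718825/221530156525609 + 160743960*I/221530156525609 ≈ 0.00097051 + 7.2561e-7*I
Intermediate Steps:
x = 1031 (x = (-16001 - 16107) + 33139 = -32108 + 33139 = 1031)
O(t, B) = -2*B/107 - 2*t/135 (O(t, B) = 2*(B/(-107) + t/(-135)) = 2*(B*(-1/107) + t*(-1/135)) = 2*(-B/107 - t/135) = -2*B/107 - 2*t/135)
1/(x + O(U(-16), 33)) = 1/(1031 + (-2/107*33 - 26*√(-16)/135)) = 1/(1031 + (-66/107 - 26*4*I/135)) = 1/(1031 + (-66/107 - 104*I/135)) = 1/(110251/107 - 104*I/135) = 208658025*(110251/107 + 104*I/135)/221530156525609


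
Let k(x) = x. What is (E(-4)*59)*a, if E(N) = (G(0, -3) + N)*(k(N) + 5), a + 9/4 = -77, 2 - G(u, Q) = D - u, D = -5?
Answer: -56109/4 ≈ -14027.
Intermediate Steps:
G(u, Q) = 7 + u (G(u, Q) = 2 - (-5 - u) = 2 + (5 + u) = 7 + u)
a = -317/4 (a = -9/4 - 77 = -317/4 ≈ -79.250)
E(N) = (5 + N)*(7 + N) (E(N) = ((7 + 0) + N)*(N + 5) = (7 + N)*(5 + N) = (5 + N)*(7 + N))
(E(-4)*59)*a = ((35 + (-4)² + 12*(-4))*59)*(-317/4) = ((35 + 16 - 48)*59)*(-317/4) = (3*59)*(-317/4) = 177*(-317/4) = -56109/4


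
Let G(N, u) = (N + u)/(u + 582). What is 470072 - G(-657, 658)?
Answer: 582889279/1240 ≈ 4.7007e+5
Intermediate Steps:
G(N, u) = (N + u)/(582 + u)
470072 - G(-657, 658) = 470072 - (-657 + 658)/(582 + 658) = 470072 - 1/1240 = 582889279/1240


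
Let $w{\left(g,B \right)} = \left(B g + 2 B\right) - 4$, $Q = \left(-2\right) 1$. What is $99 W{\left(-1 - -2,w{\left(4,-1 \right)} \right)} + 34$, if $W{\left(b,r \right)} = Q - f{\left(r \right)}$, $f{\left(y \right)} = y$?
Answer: $826$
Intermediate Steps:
$Q = -2$
$w{\left(g,B \right)} = -4 + 2 B + B g$ ($w{\left(g,B \right)} = \left(2 B + B g\right) - 4 = -4 + 2 B + B g$)
$W{\left(b,r \right)} = -2 - r$
$99 W{\left(-1 - -2,w{\left(4,-1 \right)} \right)} + 34 = 99 \left(-2 - \left(-4 + 2 \left(-1\right) - 4\right)\right) + 34 = 99 \left(-2 - \left(-4 - 2 - 4\right)\right) + 34 = 99 \left(-2 - -10\right) + 34 = 99 \left(-2 + 10\right) + 34 = 99 \cdot 8 + 34 = 792 + 34 = 826$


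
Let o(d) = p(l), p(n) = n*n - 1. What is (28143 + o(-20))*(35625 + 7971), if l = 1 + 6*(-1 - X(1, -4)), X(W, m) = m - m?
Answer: 1227968532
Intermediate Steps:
X(W, m) = 0
l = -5 (l = 1 + 6*(-1 - 1*0) = 1 + 6*(-1 + 0) = 1 + 6*(-1) = 1 - 6 = -5)
p(n) = -1 + n² (p(n) = n² - 1 = -1 + n²)
o(d) = 24 (o(d) = -1 + (-5)² = -1 + 25 = 24)
(28143 + o(-20))*(35625 + 7971) = (28143 + 24)*(35625 + 7971) = 28167*43596 = 1227968532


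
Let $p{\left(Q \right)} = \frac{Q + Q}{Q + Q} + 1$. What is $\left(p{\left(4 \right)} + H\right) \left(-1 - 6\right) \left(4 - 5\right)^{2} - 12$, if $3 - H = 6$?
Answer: $-5$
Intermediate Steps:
$H = -3$ ($H = 3 - 6 = -3$)
$p{\left(Q \right)} = 2$ ($p{\left(Q \right)} = \frac{2 Q}{2 Q} + 1 = 2 Q \frac{1}{2 Q} + 1 = 1 + 1 = 2$)
$\left(p{\left(4 \right)} + H\right) \left(-1 - 6\right) \left(4 - 5\right)^{2} - 12 = \left(2 - 3\right) \left(-1 - 6\right) \left(4 - 5\right)^{2} - 12 = \left(-1\right) \left(-7\right) \left(-1\right)^{2} - 12 = 7 \cdot 1 - 12 = 7 - 12 = -5$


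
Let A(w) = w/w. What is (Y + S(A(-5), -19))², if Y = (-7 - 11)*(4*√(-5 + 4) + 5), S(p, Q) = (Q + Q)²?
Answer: 1828132 - 194976*I ≈ 1.8281e+6 - 1.9498e+5*I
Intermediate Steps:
A(w) = 1
S(p, Q) = 4*Q² (S(p, Q) = (2*Q)² = 4*Q²)
Y = -90 - 72*I (Y = -18*(4*√(-1) + 5) = -18*(4*I + 5) = -18*(5 + 4*I) = -90 - 72*I ≈ -90.0 - 72.0*I)
(Y + S(A(-5), -19))² = ((-90 - 72*I) + 4*(-19)²)² = ((-90 - 72*I) + 4*361)² = ((-90 - 72*I) + 1444)² = (1354 - 72*I)²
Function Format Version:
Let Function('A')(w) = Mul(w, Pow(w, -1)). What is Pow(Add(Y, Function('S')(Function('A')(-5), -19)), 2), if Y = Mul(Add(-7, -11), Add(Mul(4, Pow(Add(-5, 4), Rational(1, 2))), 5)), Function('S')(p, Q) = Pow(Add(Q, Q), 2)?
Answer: Add(1828132, Mul(-194976, I)) ≈ Add(1.8281e+6, Mul(-1.9498e+5, I))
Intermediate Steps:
Function('A')(w) = 1
Function('S')(p, Q) = Mul(4, Pow(Q, 2)) (Function('S')(p, Q) = Pow(Mul(2, Q), 2) = Mul(4, Pow(Q, 2)))
Y = Add(-90, Mul(-72, I)) (Y = Mul(-18, Add(Mul(4, Pow(-1, Rational(1, 2))), 5)) = Mul(-18, Add(Mul(4, I), 5)) = Mul(-18, Add(5, Mul(4, I))) = Add(-90, Mul(-72, I)) ≈ Add(-90.000, Mul(-72.000, I)))
Pow(Add(Y, Function('S')(Function('A')(-5), -19)), 2) = Pow(Add(Add(-90, Mul(-72, I)), Mul(4, Pow(-19, 2))), 2) = Pow(Add(Add(-90, Mul(-72, I)), Mul(4, 361)), 2) = Pow(Add(Add(-90, Mul(-72, I)), 1444), 2) = Pow(Add(1354, Mul(-72, I)), 2)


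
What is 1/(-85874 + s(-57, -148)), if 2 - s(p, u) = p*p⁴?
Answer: 1/601606185 ≈ 1.6622e-9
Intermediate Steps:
s(p, u) = 2 - p⁵ (s(p, u) = 2 - p*p⁴ = 2 - p⁵)
1/(-85874 + s(-57, -148)) = 1/(-85874 + (2 - 1*(-57)⁵)) = 1/(-85874 + (2 - 1*(-601692057))) = 1/(-85874 + (2 + 601692057)) = 1/(-85874 + 601692059) = 1/601606185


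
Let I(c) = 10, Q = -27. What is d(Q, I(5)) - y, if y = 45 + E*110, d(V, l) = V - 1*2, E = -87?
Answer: 9496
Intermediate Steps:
d(V, l) = -2 + V (d(V, l) = V - 2 = -2 + V)
y = -9525 (y = 45 - 87*110 = 45 - 9570 = -9525)
d(Q, I(5)) - y = (-2 - 27) - 1*(-9525) = -29 + 9525 = 9496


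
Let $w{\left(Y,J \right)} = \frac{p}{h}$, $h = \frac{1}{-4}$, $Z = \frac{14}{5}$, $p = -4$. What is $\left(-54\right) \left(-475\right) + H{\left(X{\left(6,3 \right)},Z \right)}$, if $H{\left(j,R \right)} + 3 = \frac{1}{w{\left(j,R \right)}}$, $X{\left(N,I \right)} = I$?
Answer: $\frac{410353}{16} \approx 25647.0$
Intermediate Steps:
$Z = \frac{14}{5}$ ($Z = 14 \cdot \frac{1}{5} = \frac{14}{5} \approx 2.8$)
$h = - \frac{1}{4} \approx -0.25$
$w{\left(Y,J \right)} = 16$ ($w{\left(Y,J \right)} = - \frac{4}{- \frac{1}{4}} = \left(-4\right) \left(-4\right) = 16$)
$H{\left(j,R \right)} = - \frac{47}{16}$ ($H{\left(j,R \right)} = -3 + \frac{1}{16} = - \frac{47}{16}$)
$\left(-54\right) \left(-475\right) + H{\left(X{\left(6,3 \right)},Z \right)} = \left(-54\right) \left(-475\right) - \frac{47}{16} = 25650 - \frac{47}{16} = \frac{410353}{16}$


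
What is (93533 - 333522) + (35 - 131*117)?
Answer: -255281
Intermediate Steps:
(93533 - 333522) + (35 - 131*117) = -239989 + (35 - 15327) = -239989 - 15292 = -255281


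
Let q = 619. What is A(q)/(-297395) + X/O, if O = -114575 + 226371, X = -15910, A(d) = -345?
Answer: -469298483/3324757142 ≈ -0.14115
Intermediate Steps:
O = 111796
A(q)/(-297395) + X/O = -345/(-297395) - 15910/111796 = -345*(-1/297395) - 15910*1/111796 = 69/59479 - 7955/55898 = -469298483/3324757142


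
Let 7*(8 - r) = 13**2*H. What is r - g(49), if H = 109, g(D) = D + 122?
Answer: -19562/7 ≈ -2794.6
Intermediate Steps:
g(D) = 122 + D
r = -18365/7 (r = 8 - 13**2*109/7 = 8 - 169*109/7 = 8 - 1/7*18421 = 8 - 18421/7 = -18365/7 ≈ -2623.6)
r - g(49) = -18365/7 - (122 + 49) = -18365/7 - 1*171 = -18365/7 - 171 = -19562/7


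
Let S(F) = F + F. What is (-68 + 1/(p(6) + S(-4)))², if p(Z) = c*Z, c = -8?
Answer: 14508481/3136 ≈ 4626.4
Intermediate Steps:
S(F) = 2*F
p(Z) = -8*Z
(-68 + 1/(p(6) + S(-4)))² = (-68 + 1/(-8*6 + 2*(-4)))² = (-68 + 1/(-48 - 8))² = (-68 + 1/(-56))² = (-68 - 1/56)² = (-3809/56)² = 14508481/3136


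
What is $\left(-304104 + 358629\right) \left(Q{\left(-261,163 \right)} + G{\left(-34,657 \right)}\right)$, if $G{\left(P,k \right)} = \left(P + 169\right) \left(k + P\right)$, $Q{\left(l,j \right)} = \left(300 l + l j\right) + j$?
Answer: $-1994251875$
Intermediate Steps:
$Q{\left(l,j \right)} = j + 300 l + j l$ ($Q{\left(l,j \right)} = \left(300 l + j l\right) + j = j + 300 l + j l$)
$G{\left(P,k \right)} = \left(169 + P\right) \left(P + k\right)$
$\left(-304104 + 358629\right) \left(Q{\left(-261,163 \right)} + G{\left(-34,657 \right)}\right) = \left(-304104 + 358629\right) \left(\left(163 + 300 \left(-261\right) + 163 \left(-261\right)\right) + \left(\left(-34\right)^{2} + 169 \left(-34\right) + 169 \cdot 657 - 22338\right)\right) = 54525 \left(\left(163 - 78300 - 42543\right) + \left(1156 - 5746 + 111033 - 22338\right)\right) = 54525 \left(-120680 + 84105\right) = 54525 \left(-36575\right) = -1994251875$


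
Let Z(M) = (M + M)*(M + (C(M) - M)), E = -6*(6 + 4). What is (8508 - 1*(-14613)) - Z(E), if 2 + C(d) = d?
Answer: 15681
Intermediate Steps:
C(d) = -2 + d
E = -60 (E = -6*10 = -60)
Z(M) = 2*M*(-2 + M) (Z(M) = (M + M)*(M + ((-2 + M) - M)) = (2*M)*(M - 2) = (2*M)*(-2 + M) = 2*M*(-2 + M))
(8508 - 1*(-14613)) - Z(E) = (8508 - 1*(-14613)) - 2*(-60)*(-2 - 60) = (8508 + 14613) - 2*(-60)*(-62) = 23121 - 1*7440 = 23121 - 7440 = 15681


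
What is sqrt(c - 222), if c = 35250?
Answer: 6*sqrt(973) ≈ 187.16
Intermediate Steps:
sqrt(c - 222) = sqrt(35250 - 222) = sqrt(35028) = 6*sqrt(973)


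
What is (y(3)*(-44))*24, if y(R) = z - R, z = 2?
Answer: 1056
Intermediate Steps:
y(R) = 2 - R
(y(3)*(-44))*24 = ((2 - 1*3)*(-44))*24 = ((2 - 3)*(-44))*24 = -1*(-44)*24 = 44*24 = 1056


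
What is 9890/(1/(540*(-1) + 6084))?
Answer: 54830160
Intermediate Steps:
9890/(1/(540*(-1) + 6084)) = 9890/(1/(-540 + 6084)) = 9890/(1/5544) = 9890*5544 = 54830160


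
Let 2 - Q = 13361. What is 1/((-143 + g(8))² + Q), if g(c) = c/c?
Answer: 1/6805 ≈ 0.00014695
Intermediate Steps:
Q = -13359 (Q = 2 - 1*13361 = 2 - 13361 = -13359)
g(c) = 1
1/((-143 + g(8))² + Q) = 1/((-143 + 1)² - 13359) = 1/((-142)² - 13359) = 1/(20164 - 13359) = 1/6805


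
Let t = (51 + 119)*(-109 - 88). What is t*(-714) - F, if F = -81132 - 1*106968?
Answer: 24099960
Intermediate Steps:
F = -188100 (F = -81132 - 106968 = -188100)
t = -33490 (t = 170*(-197) = -33490)
t*(-714) - F = -33490*(-714) - 1*(-188100) = 23911860 + 188100 = 24099960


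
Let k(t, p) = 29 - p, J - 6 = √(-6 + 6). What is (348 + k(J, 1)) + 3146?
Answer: 3522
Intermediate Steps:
J = 6 (J = 6 + √(-6 + 6) = 6 + √0 = 6 + 0 = 6)
(348 + k(J, 1)) + 3146 = (348 + (29 - 1*1)) + 3146 = (348 + (29 - 1)) + 3146 = (348 + 28) + 3146 = 376 + 3146 = 3522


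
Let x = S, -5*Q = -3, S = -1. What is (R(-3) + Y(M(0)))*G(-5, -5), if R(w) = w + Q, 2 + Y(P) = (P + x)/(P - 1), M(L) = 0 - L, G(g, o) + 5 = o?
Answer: 34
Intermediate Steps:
G(g, o) = -5 + o
Q = ⅗ (Q = -⅕*(-3) = ⅗ ≈ 0.60000)
x = -1
M(L) = -L
Y(P) = -1 (Y(P) = -2 + (P - 1)/(P - 1) = -2 + (-1 + P)/(-1 + P) = -2 + 1 = -1)
R(w) = ⅗ + w (R(w) = w + ⅗ = ⅗ + w)
(R(-3) + Y(M(0)))*G(-5, -5) = ((⅗ - 3) - 1)*(-5 - 5) = (-12/5 - 1)*(-10) = -17/5*(-10) = 34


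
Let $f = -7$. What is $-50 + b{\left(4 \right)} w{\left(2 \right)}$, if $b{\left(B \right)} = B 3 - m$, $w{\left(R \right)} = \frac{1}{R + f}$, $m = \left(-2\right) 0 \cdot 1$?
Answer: $- \frac{262}{5} \approx -52.4$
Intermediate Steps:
$m = 0$ ($m = 0 \cdot 1 = 0$)
$w{\left(R \right)} = \frac{1}{-7 + R}$ ($w{\left(R \right)} = \frac{1}{R - 7} = \frac{1}{-7 + R}$)
$b{\left(B \right)} = 3 B$ ($b{\left(B \right)} = B 3 - 0 = 3 B + 0 = 3 B$)
$-50 + b{\left(4 \right)} w{\left(2 \right)} = -50 + \frac{3 \cdot 4}{-7 + 2} = -50 + \frac{12}{-5} = -50 + 12 \left(- \frac{1}{5}\right) = -50 - \frac{12}{5} = - \frac{262}{5}$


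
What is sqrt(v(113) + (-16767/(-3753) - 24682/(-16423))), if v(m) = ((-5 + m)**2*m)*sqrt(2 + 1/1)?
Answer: sqrt(31113338338357 + 6868478461938044688*sqrt(3))/2282797 ≈ 1510.9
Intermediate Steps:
v(m) = m*sqrt(3)*(-5 + m)**2 (v(m) = (m*(-5 + m)**2)*sqrt(2 + 1) = (m*(-5 + m)**2)*sqrt(3) = m*sqrt(3)*(-5 + m)**2)
sqrt(v(113) + (-16767/(-3753) - 24682/(-16423))) = sqrt(113*sqrt(3)*(-5 + 113)**2 + (-16767/(-3753) - 24682/(-16423))) = sqrt(113*sqrt(3)*108**2 + (-16767*(-1/3753) - 24682*(-1/16423))) = sqrt(113*sqrt(3)*11664 + (621/139 + 24682/16423)) = sqrt(1318032*sqrt(3) + 13629481/2282797) = sqrt(13629481/2282797 + 1318032*sqrt(3))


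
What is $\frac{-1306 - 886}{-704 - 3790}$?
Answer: $\frac{1096}{2247} \approx 0.48776$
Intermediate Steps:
$\frac{-1306 - 886}{-704 - 3790} = - \frac{2192}{-4494} = \left(-2192\right) \left(- \frac{1}{4494}\right) = \frac{1096}{2247}$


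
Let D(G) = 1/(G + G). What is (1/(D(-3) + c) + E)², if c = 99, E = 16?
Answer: 90136036/351649 ≈ 256.32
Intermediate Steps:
D(G) = 1/(2*G)
(1/(D(-3) + c) + E)² = (1/((½)/(-3) + 99) + 16)² = (1/((½)*(-⅓) + 99) + 16)² = (1/(-⅙ + 99) + 16)² = (1/(593/6) + 16)² = (6/593 + 16)² = (9494/593)² = 90136036/351649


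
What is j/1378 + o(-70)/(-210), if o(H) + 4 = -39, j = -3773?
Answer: -183269/72345 ≈ -2.5333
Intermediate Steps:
o(H) = -43 (o(H) = -4 - 39 = -43)
j/1378 + o(-70)/(-210) = -3773/1378 - 43/(-210) = -3773*1/1378 - 43*(-1/210) = -3773/1378 + 43/210 = -183269/72345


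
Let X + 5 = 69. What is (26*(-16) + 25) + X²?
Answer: 3705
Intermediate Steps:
X = 64 (X = -5 + 69 = 64)
(26*(-16) + 25) + X² = (26*(-16) + 25) + 64² = (-416 + 25) + 4096 = -391 + 4096 = 3705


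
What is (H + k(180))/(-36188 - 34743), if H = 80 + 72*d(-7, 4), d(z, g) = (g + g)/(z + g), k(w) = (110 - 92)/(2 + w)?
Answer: 10183/6454721 ≈ 0.0015776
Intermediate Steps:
k(w) = 18/(2 + w)
d(z, g) = 2*g/(g + z) (d(z, g) = (2*g)/(g + z) = 2*g/(g + z))
H = -112 (H = 80 + 72*(2*4/(4 - 7)) = 80 + 72*(2*4/(-3)) = 80 + 72*(2*4*(-1/3)) = 80 + 72*(-8/3) = 80 - 192 = -112)
(H + k(180))/(-36188 - 34743) = (-112 + 18/(2 + 180))/(-36188 - 34743) = (-112 + 18/182)/(-70931) = (-112 + 18*(1/182))*(-1/70931) = (-112 + 9/91)*(-1/70931) = -10183/91*(-1/70931) = 10183/6454721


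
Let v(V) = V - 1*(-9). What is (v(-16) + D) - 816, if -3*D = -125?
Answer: -2344/3 ≈ -781.33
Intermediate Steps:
D = 125/3 (D = -⅓*(-125) = 125/3 ≈ 41.667)
v(V) = 9 + V (v(V) = V + 9 = 9 + V)
(v(-16) + D) - 816 = ((9 - 16) + 125/3) - 816 = (-7 + 125/3) - 816 = 104/3 - 816 = -2344/3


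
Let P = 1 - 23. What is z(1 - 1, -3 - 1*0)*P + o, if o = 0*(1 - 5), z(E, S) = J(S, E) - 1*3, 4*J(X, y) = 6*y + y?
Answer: 66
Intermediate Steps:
P = -22
J(X, y) = 7*y/4 (J(X, y) = (6*y + y)/4 = (7*y)/4 = 7*y/4)
z(E, S) = -3 + 7*E/4 (z(E, S) = 7*E/4 - 1*3 = 7*E/4 - 3 = -3 + 7*E/4)
o = 0 (o = 0*(-4) = 0)
z(1 - 1, -3 - 1*0)*P + o = (-3 + 7*(1 - 1)/4)*(-22) + 0 = (-3 + (7/4)*0)*(-22) + 0 = (-3 + 0)*(-22) + 0 = -3*(-22) + 0 = 66 + 0 = 66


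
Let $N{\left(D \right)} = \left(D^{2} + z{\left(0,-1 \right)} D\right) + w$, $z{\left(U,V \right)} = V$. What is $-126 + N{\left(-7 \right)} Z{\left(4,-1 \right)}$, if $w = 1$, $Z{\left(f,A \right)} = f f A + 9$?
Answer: $-525$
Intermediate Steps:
$Z{\left(f,A \right)} = 9 + A f^{2}$ ($Z{\left(f,A \right)} = f^{2} A + 9 = A f^{2} + 9 = 9 + A f^{2}$)
$N{\left(D \right)} = 1 + D^{2} - D$ ($N{\left(D \right)} = \left(D^{2} - D\right) + 1 = 1 + D^{2} - D$)
$-126 + N{\left(-7 \right)} Z{\left(4,-1 \right)} = -126 + \left(1 + \left(-7\right)^{2} - -7\right) \left(9 - 4^{2}\right) = -126 + \left(1 + 49 + 7\right) \left(9 - 16\right) = -126 + 57 \left(9 - 16\right) = -126 + 57 \left(-7\right) = -126 - 399 = -525$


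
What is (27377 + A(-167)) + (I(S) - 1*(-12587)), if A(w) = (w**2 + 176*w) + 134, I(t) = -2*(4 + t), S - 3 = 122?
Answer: 38337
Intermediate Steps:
S = 125 (S = 3 + 122 = 125)
I(t) = -8 - 2*t
A(w) = 134 + w**2 + 176*w
(27377 + A(-167)) + (I(S) - 1*(-12587)) = (27377 + (134 + (-167)**2 + 176*(-167))) + ((-8 - 2*125) - 1*(-12587)) = (27377 + (134 + 27889 - 29392)) + ((-8 - 250) + 12587) = (27377 - 1369) + (-258 + 12587) = 26008 + 12329 = 38337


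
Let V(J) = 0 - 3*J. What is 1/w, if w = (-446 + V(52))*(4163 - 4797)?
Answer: 1/381668 ≈ 2.6201e-6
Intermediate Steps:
V(J) = -3*J
w = 381668 (w = (-446 - 3*52)*(4163 - 4797) = (-446 - 156)*(-634) = -602*(-634) = 381668)
1/w = 1/381668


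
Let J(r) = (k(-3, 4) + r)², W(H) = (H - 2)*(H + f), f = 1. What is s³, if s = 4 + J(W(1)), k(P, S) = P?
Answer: 24389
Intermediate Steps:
W(H) = (1 + H)*(-2 + H) (W(H) = (H - 2)*(H + 1) = (-2 + H)*(1 + H) = (1 + H)*(-2 + H))
J(r) = (-3 + r)²
s = 29 (s = 4 + (-3 + (-2 + 1² - 1*1))² = 4 + (-3 + (-2 + 1 - 1))² = 4 + (-3 - 2)² = 4 + (-5)² = 4 + 25 = 29)
s³ = 29³ = 24389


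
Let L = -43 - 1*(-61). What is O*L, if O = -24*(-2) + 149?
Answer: 3546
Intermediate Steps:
O = 197 (O = 48 + 149 = 197)
L = 18 (L = -43 + 61 = 18)
O*L = 197*18 = 3546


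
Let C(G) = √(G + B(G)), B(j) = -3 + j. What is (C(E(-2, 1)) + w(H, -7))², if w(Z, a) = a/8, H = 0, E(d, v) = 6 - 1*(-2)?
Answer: 881/64 - 7*√13/4 ≈ 7.4559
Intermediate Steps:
E(d, v) = 8 (E(d, v) = 6 + 2 = 8)
w(Z, a) = a/8 (w(Z, a) = a*(⅛) = a/8)
C(G) = √(-3 + 2*G) (C(G) = √(G + (-3 + G)) = √(-3 + 2*G))
(C(E(-2, 1)) + w(H, -7))² = (√(-3 + 2*8) + (⅛)*(-7))² = (√(-3 + 16) - 7/8)² = (√13 - 7/8)² = (-7/8 + √13)²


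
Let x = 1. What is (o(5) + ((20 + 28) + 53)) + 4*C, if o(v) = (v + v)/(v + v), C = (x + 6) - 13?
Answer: 78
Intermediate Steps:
C = -6 (C = (1 + 6) - 13 = 7 - 13 = -6)
o(v) = 1 (o(v) = (2*v)/((2*v)) = (2*v)*(1/(2*v)) = 1)
(o(5) + ((20 + 28) + 53)) + 4*C = (1 + ((20 + 28) + 53)) + 4*(-6) = (1 + (48 + 53)) - 24 = (1 + 101) - 24 = 102 - 24 = 78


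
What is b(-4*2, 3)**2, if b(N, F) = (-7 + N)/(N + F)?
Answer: 9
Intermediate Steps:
b(N, F) = (-7 + N)/(F + N)
b(-4*2, 3)**2 = ((-7 - 4*2)/(3 - 4*2))**2 = ((-7 - 8)/(3 - 8))**2 = (-15/(-5))**2 = (-1/5*(-15))**2 = 3**2 = 9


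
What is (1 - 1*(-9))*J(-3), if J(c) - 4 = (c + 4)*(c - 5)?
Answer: -40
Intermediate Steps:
J(c) = 4 + (-5 + c)*(4 + c) (J(c) = 4 + (c + 4)*(c - 5) = 4 + (4 + c)*(-5 + c) = 4 + (-5 + c)*(4 + c))
(1 - 1*(-9))*J(-3) = (1 - 1*(-9))*(-16 + (-3)² - 1*(-3)) = (1 + 9)*(-16 + 9 + 3) = 10*(-4) = -40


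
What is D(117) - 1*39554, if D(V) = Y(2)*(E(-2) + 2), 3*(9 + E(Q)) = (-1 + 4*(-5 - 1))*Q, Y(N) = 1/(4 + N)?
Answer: -711943/18 ≈ -39552.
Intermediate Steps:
E(Q) = -9 - 25*Q/3 (E(Q) = -9 + ((-1 + 4*(-5 - 1))*Q)/3 = -9 + ((-1 + 4*(-6))*Q)/3 = -9 + ((-1 - 24)*Q)/3 = -9 + (-25*Q)/3 = -9 - 25*Q/3)
D(V) = 29/18 (D(V) = ((-9 - 25/3*(-2)) + 2)/(4 + 2) = ((-9 + 50/3) + 2)/6 = (23/3 + 2)/6 = (⅙)*(29/3) = 29/18)
D(117) - 1*39554 = 29/18 - 1*39554 = 29/18 - 39554 = -711943/18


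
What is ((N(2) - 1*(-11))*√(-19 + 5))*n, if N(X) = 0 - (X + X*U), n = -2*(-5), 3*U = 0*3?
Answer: 90*I*√14 ≈ 336.75*I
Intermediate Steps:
U = 0 (U = (0*3)/3 = (⅓)*0 = 0)
n = 10
N(X) = -X (N(X) = 0 - (X + X*0) = 0 - (X + 0) = 0 - X = -X)
((N(2) - 1*(-11))*√(-19 + 5))*n = ((-1*2 - 1*(-11))*√(-19 + 5))*10 = ((-2 + 11)*√(-14))*10 = (9*(I*√14))*10 = (9*I*√14)*10 = 90*I*√14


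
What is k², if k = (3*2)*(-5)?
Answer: 900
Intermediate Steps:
k = -30 (k = 6*(-5) = -30)
k² = (-30)² = 900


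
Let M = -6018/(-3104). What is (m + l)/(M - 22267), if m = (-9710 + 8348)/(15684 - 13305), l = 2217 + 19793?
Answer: -27087794752/27402412375 ≈ -0.98852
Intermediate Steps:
l = 22010
m = -454/793 (m = -1362/2379 = -1362*1/2379 = -454/793 ≈ -0.57251)
M = 3009/1552 (M = -6018*(-1/3104) = 3009/1552 ≈ 1.9388)
(m + l)/(M - 22267) = (-454/793 + 22010)/(3009/1552 - 22267) = 17453476/(793*(-34555375/1552)) = (17453476/793)*(-1552/34555375) = -27087794752/27402412375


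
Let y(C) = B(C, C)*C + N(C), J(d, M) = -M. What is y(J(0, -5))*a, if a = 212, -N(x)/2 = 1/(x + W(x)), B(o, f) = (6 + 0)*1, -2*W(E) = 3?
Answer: 43672/7 ≈ 6238.9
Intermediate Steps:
W(E) = -3/2 (W(E) = -1/2*3 = -3/2)
B(o, f) = 6 (B(o, f) = 6*1 = 6)
N(x) = -2/(-3/2 + x) (N(x) = -2/(x - 3/2) = -2/(-3/2 + x))
y(C) = -4/(-3 + 2*C) + 6*C (y(C) = 6*C - 4/(-3 + 2*C) = -4/(-3 + 2*C) + 6*C)
y(J(0, -5))*a = (2*(-2 + 3*(-1*(-5))*(-3 + 2*(-1*(-5))))/(-3 + 2*(-1*(-5))))*212 = (2*(-2 + 3*5*(-3 + 2*5))/(-3 + 2*5))*212 = (2*(-2 + 3*5*(-3 + 10))/(-3 + 10))*212 = (2*(-2 + 3*5*7)/7)*212 = (2*(1/7)*(-2 + 105))*212 = (2*(1/7)*103)*212 = (206/7)*212 = 43672/7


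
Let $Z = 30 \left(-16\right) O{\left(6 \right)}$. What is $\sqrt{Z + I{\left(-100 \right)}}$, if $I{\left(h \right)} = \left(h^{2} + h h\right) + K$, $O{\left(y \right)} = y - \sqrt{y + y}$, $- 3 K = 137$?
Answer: $\frac{\sqrt{153669 + 8640 \sqrt{3}}}{3} \approx 136.88$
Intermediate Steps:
$K = - \frac{137}{3}$ ($K = \left(- \frac{1}{3}\right) 137 = - \frac{137}{3} \approx -45.667$)
$O{\left(y \right)} = y - \sqrt{2} \sqrt{y}$ ($O{\left(y \right)} = y - \sqrt{2 y} = y - \sqrt{2} \sqrt{y}$)
$I{\left(h \right)} = - \frac{137}{3} + 2 h^{2}$ ($I{\left(h \right)} = \left(h^{2} + h h\right) - \frac{137}{3} = \left(h^{2} + h^{2}\right) - \frac{137}{3} = 2 h^{2} - \frac{137}{3} = - \frac{137}{3} + 2 h^{2}$)
$Z = -2880 + 960 \sqrt{3}$ ($Z = 30 \left(-16\right) \left(6 - \sqrt{2} \sqrt{6}\right) = - 480 \left(6 - 2 \sqrt{3}\right) = -2880 + 960 \sqrt{3} \approx -1217.2$)
$\sqrt{Z + I{\left(-100 \right)}} = \sqrt{\left(-2880 + 960 \sqrt{3}\right) - \left(\frac{137}{3} - 2 \left(-100\right)^{2}\right)} = \sqrt{\left(-2880 + 960 \sqrt{3}\right) + \left(- \frac{137}{3} + 2 \cdot 10000\right)} = \sqrt{\left(-2880 + 960 \sqrt{3}\right) + \left(- \frac{137}{3} + 20000\right)} = \sqrt{\left(-2880 + 960 \sqrt{3}\right) + \frac{59863}{3}} = \sqrt{\frac{51223}{3} + 960 \sqrt{3}}$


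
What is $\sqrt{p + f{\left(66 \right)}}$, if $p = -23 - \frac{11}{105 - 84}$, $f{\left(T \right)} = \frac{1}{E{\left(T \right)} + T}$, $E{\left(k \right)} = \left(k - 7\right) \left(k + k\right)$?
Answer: $\frac{i \sqrt{161229530}}{2618} \approx 4.8501 i$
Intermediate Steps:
$E{\left(k \right)} = 2 k \left(-7 + k\right)$ ($E{\left(k \right)} = \left(-7 + k\right) 2 k = 2 k \left(-7 + k\right)$)
$f{\left(T \right)} = \frac{1}{T + 2 T \left(-7 + T\right)}$ ($f{\left(T \right)} = \frac{1}{2 T \left(-7 + T\right) + T} = \frac{1}{T + 2 T \left(-7 + T\right)}$)
$p = - \frac{494}{21}$ ($p = -23 - \frac{11}{21} = - \frac{494}{21} \approx -23.524$)
$\sqrt{p + f{\left(66 \right)}} = \sqrt{- \frac{494}{21} + \frac{1}{66 \left(-13 + 2 \cdot 66\right)}} = \sqrt{- \frac{494}{21} + \frac{1}{66 \left(-13 + 132\right)}} = \sqrt{- \frac{494}{21} + \frac{1}{66 \cdot 119}} = \sqrt{- \frac{494}{21} + \frac{1}{66} \cdot \frac{1}{119}} = \sqrt{- \frac{494}{21} + \frac{1}{7854}} = \sqrt{- \frac{61585}{2618}} = \frac{i \sqrt{161229530}}{2618}$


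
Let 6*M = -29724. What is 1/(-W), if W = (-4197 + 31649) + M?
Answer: -1/22498 ≈ -4.4448e-5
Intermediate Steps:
M = -4954 (M = (1/6)*(-29724) = -4954)
W = 22498 (W = (-4197 + 31649) - 4954 = 27452 - 4954 = 22498)
1/(-W) = 1/(-1*22498) = 1/(-22498) = -1/22498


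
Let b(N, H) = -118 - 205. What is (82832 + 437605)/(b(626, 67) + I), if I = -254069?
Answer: -520437/254392 ≈ -2.0458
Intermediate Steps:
b(N, H) = -323
(82832 + 437605)/(b(626, 67) + I) = (82832 + 437605)/(-323 - 254069) = 520437/(-254392) = 520437*(-1/254392) = -520437/254392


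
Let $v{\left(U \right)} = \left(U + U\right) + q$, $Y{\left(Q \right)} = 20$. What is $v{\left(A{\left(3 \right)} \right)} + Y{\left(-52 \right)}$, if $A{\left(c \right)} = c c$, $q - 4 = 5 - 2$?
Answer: $45$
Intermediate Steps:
$q = 7$ ($q = 4 + \left(5 - 2\right) = 4 + 3 = 7$)
$A{\left(c \right)} = c^{2}$
$v{\left(U \right)} = 7 + 2 U$ ($v{\left(U \right)} = \left(U + U\right) + 7 = 2 U + 7 = 7 + 2 U$)
$v{\left(A{\left(3 \right)} \right)} + Y{\left(-52 \right)} = \left(7 + 2 \cdot 3^{2}\right) + 20 = \left(7 + 2 \cdot 9\right) + 20 = \left(7 + 18\right) + 20 = 25 + 20 = 45$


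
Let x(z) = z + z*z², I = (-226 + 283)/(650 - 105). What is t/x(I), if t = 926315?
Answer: 11534661424375/1316586 ≈ 8.7610e+6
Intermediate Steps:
I = 57/545 ≈ 0.10459
x(z) = z + z³
t/x(I) = 926315/(57/545 + (57/545)³) = 926315/(57/545 + 185193/161878625) = 926315/(17115618/161878625) = 926315*(161878625/17115618) = 11534661424375/1316586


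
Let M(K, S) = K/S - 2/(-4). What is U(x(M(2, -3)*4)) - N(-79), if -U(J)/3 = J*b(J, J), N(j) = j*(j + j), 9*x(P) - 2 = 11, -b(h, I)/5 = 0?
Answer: -12482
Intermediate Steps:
M(K, S) = 1/2 + K/S (M(K, S) = K/S - 2*(-1/4) = K/S + 1/2 = 1/2 + K/S)
b(h, I) = 0 (b(h, I) = -5*0 = 0)
x(P) = 13/9 (x(P) = 2/9 + (1/9)*11 = 2/9 + 11/9 = 13/9)
N(j) = 2*j**2 (N(j) = j*(2*j) = 2*j**2)
U(J) = 0 (U(J) = -3*J*0 = -3*0 = 0)
U(x(M(2, -3)*4)) - N(-79) = 0 - 2*(-79)**2 = 0 - 2*6241 = 0 - 1*12482 = 0 - 12482 = -12482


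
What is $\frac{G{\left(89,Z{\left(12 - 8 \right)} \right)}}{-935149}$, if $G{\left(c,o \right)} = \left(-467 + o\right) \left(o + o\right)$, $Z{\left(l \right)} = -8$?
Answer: $- \frac{7600}{935149} \approx -0.008127$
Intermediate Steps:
$G{\left(c,o \right)} = 2 o \left(-467 + o\right)$ ($G{\left(c,o \right)} = \left(-467 + o\right) 2 o = 2 o \left(-467 + o\right)$)
$\frac{G{\left(89,Z{\left(12 - 8 \right)} \right)}}{-935149} = \frac{2 \left(-8\right) \left(-467 - 8\right)}{-935149} = 2 \left(-8\right) \left(-475\right) \left(- \frac{1}{935149}\right) = 7600 \left(- \frac{1}{935149}\right) = - \frac{7600}{935149}$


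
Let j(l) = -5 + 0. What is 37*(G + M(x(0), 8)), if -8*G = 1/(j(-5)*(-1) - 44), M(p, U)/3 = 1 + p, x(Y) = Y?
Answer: 34669/312 ≈ 111.12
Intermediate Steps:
j(l) = -5
M(p, U) = 3 + 3*p (M(p, U) = 3*(1 + p) = 3 + 3*p)
G = 1/312 (G = -1/(8*(-5*(-1) - 44)) = -1/(8*(5 - 44)) = -⅛/(-39) = -⅛*(-1/39) = 1/312 ≈ 0.0032051)
37*(G + M(x(0), 8)) = 37*(1/312 + (3 + 3*0)) = 37*(1/312 + (3 + 0)) = 37*(1/312 + 3) = 37*(937/312) = 34669/312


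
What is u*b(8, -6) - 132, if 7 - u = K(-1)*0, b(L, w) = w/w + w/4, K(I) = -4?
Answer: -271/2 ≈ -135.50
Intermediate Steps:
b(L, w) = 1 + w/4 (b(L, w) = 1 + w*(1/4) = 1 + w/4)
u = 7 (u = 7 - (-4)*0 = 7 - 1*0 = 7 + 0 = 7)
u*b(8, -6) - 132 = 7*(1 + (1/4)*(-6)) - 132 = 7*(1 - 3/2) - 132 = 7*(-1/2) - 132 = -7/2 - 132 = -271/2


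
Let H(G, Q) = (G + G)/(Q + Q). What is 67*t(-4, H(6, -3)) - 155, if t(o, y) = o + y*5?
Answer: -1093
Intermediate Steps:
H(G, Q) = G/Q (H(G, Q) = (2*G)/((2*Q)) = (2*G)*(1/(2*Q)) = G/Q)
t(o, y) = o + 5*y
67*t(-4, H(6, -3)) - 155 = 67*(-4 + 5*(6/(-3))) - 155 = 67*(-4 + 5*(6*(-⅓))) - 155 = 67*(-4 + 5*(-2)) - 155 = 67*(-4 - 10) - 155 = 67*(-14) - 155 = -938 - 155 = -1093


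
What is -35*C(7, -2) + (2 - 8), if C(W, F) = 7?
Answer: -251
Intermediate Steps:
-35*C(7, -2) + (2 - 8) = -35*7 + (2 - 8) = -245 - 6 = -251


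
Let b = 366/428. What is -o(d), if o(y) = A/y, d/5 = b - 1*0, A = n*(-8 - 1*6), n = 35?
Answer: 20972/183 ≈ 114.60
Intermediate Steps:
b = 183/214 (b = 366*(1/428) = 183/214 ≈ 0.85514)
A = -490 (A = 35*(-8 - 1*6) = 35*(-8 - 6) = 35*(-14) = -490)
d = 915/214 (d = 5*(183/214 - 1*0) = 5*(183/214 + 0) = 5*(183/214) = 915/214 ≈ 4.2757)
o(y) = -490/y
-o(d) = -(-490)/915/214 = -(-490)*214/915 = -1*(-20972/183) = 20972/183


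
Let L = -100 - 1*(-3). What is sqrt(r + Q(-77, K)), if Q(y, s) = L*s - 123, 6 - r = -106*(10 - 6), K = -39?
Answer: sqrt(4090) ≈ 63.953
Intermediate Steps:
r = 430 (r = 6 - (-106)*(10 - 6) = 6 - (-106)*4 = 6 - 1*(-424) = 6 + 424 = 430)
L = -97 (L = -100 + 3 = -97)
Q(y, s) = -123 - 97*s (Q(y, s) = -97*s - 123 = -123 - 97*s)
sqrt(r + Q(-77, K)) = sqrt(430 + (-123 - 97*(-39))) = sqrt(430 + (-123 + 3783)) = sqrt(430 + 3660) = sqrt(4090)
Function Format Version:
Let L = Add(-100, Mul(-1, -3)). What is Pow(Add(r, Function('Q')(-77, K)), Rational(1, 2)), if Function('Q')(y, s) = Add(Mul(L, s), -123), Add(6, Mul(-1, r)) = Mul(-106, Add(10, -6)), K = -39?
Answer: Pow(4090, Rational(1, 2)) ≈ 63.953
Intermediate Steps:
r = 430 (r = Add(6, Mul(-1, Mul(-106, Add(10, -6)))) = Add(6, Mul(-1, Mul(-106, 4))) = Add(6, Mul(-1, -424)) = Add(6, 424) = 430)
L = -97 (L = Add(-100, 3) = -97)
Function('Q')(y, s) = Add(-123, Mul(-97, s)) (Function('Q')(y, s) = Add(Mul(-97, s), -123) = Add(-123, Mul(-97, s)))
Pow(Add(r, Function('Q')(-77, K)), Rational(1, 2)) = Pow(Add(430, Add(-123, Mul(-97, -39))), Rational(1, 2)) = Pow(Add(430, Add(-123, 3783)), Rational(1, 2)) = Pow(Add(430, 3660), Rational(1, 2)) = Pow(4090, Rational(1, 2))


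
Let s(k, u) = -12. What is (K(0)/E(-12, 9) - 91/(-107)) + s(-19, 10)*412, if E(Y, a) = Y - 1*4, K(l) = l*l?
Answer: -528917/107 ≈ -4943.1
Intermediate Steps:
K(l) = l²
E(Y, a) = -4 + Y (E(Y, a) = Y - 4 = -4 + Y)
(K(0)/E(-12, 9) - 91/(-107)) + s(-19, 10)*412 = (0²/(-4 - 12) - 91/(-107)) - 12*412 = (0/(-16) - 91*(-1/107)) - 4944 = (0*(-1/16) + 91/107) - 4944 = (0 + 91/107) - 4944 = 91/107 - 4944 = -528917/107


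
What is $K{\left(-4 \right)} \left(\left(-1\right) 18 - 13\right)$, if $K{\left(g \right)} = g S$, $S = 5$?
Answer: $620$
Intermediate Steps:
$K{\left(g \right)} = 5 g$ ($K{\left(g \right)} = g 5 = 5 g$)
$K{\left(-4 \right)} \left(\left(-1\right) 18 - 13\right) = 5 \left(-4\right) \left(\left(-1\right) 18 - 13\right) = - 20 \left(-18 - 13\right) = \left(-20\right) \left(-31\right) = 620$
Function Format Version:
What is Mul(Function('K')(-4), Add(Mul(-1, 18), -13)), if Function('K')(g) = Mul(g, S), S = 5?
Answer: 620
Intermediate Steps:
Function('K')(g) = Mul(5, g) (Function('K')(g) = Mul(g, 5) = Mul(5, g))
Mul(Function('K')(-4), Add(Mul(-1, 18), -13)) = Mul(Mul(5, -4), Add(Mul(-1, 18), -13)) = Mul(-20, Add(-18, -13)) = Mul(-20, -31) = 620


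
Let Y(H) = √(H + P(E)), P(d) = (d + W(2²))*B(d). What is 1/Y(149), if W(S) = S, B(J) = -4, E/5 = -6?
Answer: √253/253 ≈ 0.062869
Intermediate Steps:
E = -30 (E = 5*(-6) = -30)
P(d) = -16 - 4*d (P(d) = (d + 2²)*(-4) = (d + 4)*(-4) = (4 + d)*(-4) = -16 - 4*d)
Y(H) = √(104 + H) (Y(H) = √(H + (-16 - 4*(-30))) = √(H + (-16 + 120)) = √(H + 104) = √(104 + H))
1/Y(149) = 1/(√(104 + 149)) = 1/(√253) = √253/253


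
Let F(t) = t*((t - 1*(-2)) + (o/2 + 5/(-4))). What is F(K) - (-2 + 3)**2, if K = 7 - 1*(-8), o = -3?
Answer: 851/4 ≈ 212.75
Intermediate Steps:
K = 15 (K = 7 + 8 = 15)
F(t) = t*(-3/4 + t) (F(t) = t*((t - 1*(-2)) + (-3/2 + 5/(-4))) = t*((t + 2) + (-3*1/2 + 5*(-1/4))) = t*((2 + t) + (-3/2 - 5/4)) = t*((2 + t) - 11/4) = t*(-3/4 + t))
F(K) - (-2 + 3)**2 = (1/4)*15*(-3 + 4*15) - (-2 + 3)**2 = (1/4)*15*(-3 + 60) - 1*1**2 = (1/4)*15*57 - 1*1 = 855/4 - 1 = 851/4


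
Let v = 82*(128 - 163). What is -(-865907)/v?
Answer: -123701/410 ≈ -301.71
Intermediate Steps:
v = -2870 (v = 82*(-35) = -2870)
-(-865907)/v = -(-865907)/(-2870) = -(-865907)*(-1)/2870 = -1*123701/410 = -123701/410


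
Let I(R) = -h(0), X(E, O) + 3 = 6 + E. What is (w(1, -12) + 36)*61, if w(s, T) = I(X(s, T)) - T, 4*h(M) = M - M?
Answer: 2928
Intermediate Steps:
h(M) = 0 (h(M) = (M - M)/4 = (1/4)*0 = 0)
X(E, O) = 3 + E (X(E, O) = -3 + (6 + E) = 3 + E)
I(R) = 0 (I(R) = -1*0 = 0)
w(s, T) = -T (w(s, T) = 0 - T = -T)
(w(1, -12) + 36)*61 = (-1*(-12) + 36)*61 = (12 + 36)*61 = 48*61 = 2928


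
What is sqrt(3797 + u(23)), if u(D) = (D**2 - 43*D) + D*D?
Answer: sqrt(3866) ≈ 62.177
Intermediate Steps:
u(D) = -43*D + 2*D**2 (u(D) = (D**2 - 43*D) + D**2 = -43*D + 2*D**2)
sqrt(3797 + u(23)) = sqrt(3797 + 23*(-43 + 2*23)) = sqrt(3797 + 23*(-43 + 46)) = sqrt(3797 + 23*3) = sqrt(3797 + 69) = sqrt(3866)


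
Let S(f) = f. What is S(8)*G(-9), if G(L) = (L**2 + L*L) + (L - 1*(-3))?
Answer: 1248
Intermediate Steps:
G(L) = 3 + L + 2*L**2 (G(L) = (L**2 + L**2) + (L + 3) = 2*L**2 + (3 + L) = 3 + L + 2*L**2)
S(8)*G(-9) = 8*(3 - 9 + 2*(-9)**2) = 8*(3 - 9 + 2*81) = 8*(3 - 9 + 162) = 8*156 = 1248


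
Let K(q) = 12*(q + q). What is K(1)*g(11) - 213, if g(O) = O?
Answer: 51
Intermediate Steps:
K(q) = 24*q (K(q) = 12*(2*q) = 24*q)
K(1)*g(11) - 213 = (24*1)*11 - 213 = 24*11 - 213 = 264 - 213 = 51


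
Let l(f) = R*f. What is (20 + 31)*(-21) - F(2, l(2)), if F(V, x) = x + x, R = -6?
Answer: -1047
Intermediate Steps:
l(f) = -6*f
F(V, x) = 2*x
(20 + 31)*(-21) - F(2, l(2)) = (20 + 31)*(-21) - 2*(-6*2) = 51*(-21) - 2*(-12) = -1071 - 1*(-24) = -1071 + 24 = -1047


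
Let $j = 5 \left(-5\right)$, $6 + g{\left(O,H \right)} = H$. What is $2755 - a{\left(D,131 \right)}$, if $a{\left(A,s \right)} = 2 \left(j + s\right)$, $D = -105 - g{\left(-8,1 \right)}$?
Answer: $2543$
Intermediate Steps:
$g{\left(O,H \right)} = -6 + H$
$D = -100$ ($D = -105 - \left(-6 + 1\right) = -105 - -5 = -105 + 5 = -100$)
$j = -25$
$a{\left(A,s \right)} = -50 + 2 s$ ($a{\left(A,s \right)} = 2 \left(-25 + s\right) = -50 + 2 s$)
$2755 - a{\left(D,131 \right)} = 2755 - \left(-50 + 2 \cdot 131\right) = 2755 - \left(-50 + 262\right) = 2755 - 212 = 2543$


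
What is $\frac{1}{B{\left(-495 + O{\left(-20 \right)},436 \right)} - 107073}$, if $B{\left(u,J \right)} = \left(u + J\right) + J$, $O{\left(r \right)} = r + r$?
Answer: $- \frac{1}{106736} \approx -9.3689 \cdot 10^{-6}$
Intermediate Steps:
$O{\left(r \right)} = 2 r$
$B{\left(u,J \right)} = u + 2 J$ ($B{\left(u,J \right)} = \left(J + u\right) + J = u + 2 J$)
$\frac{1}{B{\left(-495 + O{\left(-20 \right)},436 \right)} - 107073} = \frac{1}{\left(\left(-495 + 2 \left(-20\right)\right) + 2 \cdot 436\right) - 107073} = \frac{1}{\left(\left(-495 - 40\right) + 872\right) - 107073} = \frac{1}{\left(-535 + 872\right) - 107073} = \frac{1}{337 - 107073} = \frac{1}{-106736} = - \frac{1}{106736}$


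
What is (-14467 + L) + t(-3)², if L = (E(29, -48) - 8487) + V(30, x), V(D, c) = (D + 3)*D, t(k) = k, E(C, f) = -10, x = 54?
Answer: -21965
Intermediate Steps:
V(D, c) = D*(3 + D) (V(D, c) = (3 + D)*D = D*(3 + D))
L = -7507 (L = (-10 - 8487) + 30*(3 + 30) = -8497 + 30*33 = -8497 + 990 = -7507)
(-14467 + L) + t(-3)² = (-14467 - 7507) + (-3)² = -21974 + 9 = -21965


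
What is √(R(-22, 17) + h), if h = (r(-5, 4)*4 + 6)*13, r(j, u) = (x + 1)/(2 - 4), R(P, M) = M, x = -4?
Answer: √173 ≈ 13.153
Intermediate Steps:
r(j, u) = 3/2 (r(j, u) = (-4 + 1)/(2 - 4) = -3/(-2) = -3*(-½) = 3/2)
h = 156 (h = ((3/2)*4 + 6)*13 = (6 + 6)*13 = 12*13 = 156)
√(R(-22, 17) + h) = √(17 + 156) = √173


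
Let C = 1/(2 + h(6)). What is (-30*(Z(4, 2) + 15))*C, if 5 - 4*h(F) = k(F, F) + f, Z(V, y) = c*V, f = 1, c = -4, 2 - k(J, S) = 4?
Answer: 60/7 ≈ 8.5714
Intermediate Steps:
k(J, S) = -2 (k(J, S) = 2 - 1*4 = 2 - 4 = -2)
Z(V, y) = -4*V
h(F) = 3/2 (h(F) = 5/4 - (-2 + 1)/4 = 5/4 - ¼*(-1) = 5/4 + ¼ = 3/2)
C = 2/7 (C = 1/(2 + 3/2) = 1/(7/2) = 2/7 ≈ 0.28571)
(-30*(Z(4, 2) + 15))*C = -30*(-4*4 + 15)*(2/7) = -30*(-16 + 15)*(2/7) = -30*(-1)*(2/7) = 30*(2/7) = 60/7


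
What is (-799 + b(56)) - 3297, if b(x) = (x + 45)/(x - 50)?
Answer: -24475/6 ≈ -4079.2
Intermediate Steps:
b(x) = (45 + x)/(-50 + x)
(-799 + b(56)) - 3297 = (-799 + (45 + 56)/(-50 + 56)) - 3297 = (-799 + 101/6) - 3297 = -4693/6 - 3297 = -24475/6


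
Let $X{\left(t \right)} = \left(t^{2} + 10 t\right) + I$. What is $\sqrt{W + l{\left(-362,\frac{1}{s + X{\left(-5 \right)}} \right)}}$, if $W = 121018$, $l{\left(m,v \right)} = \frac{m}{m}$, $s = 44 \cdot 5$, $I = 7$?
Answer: $\sqrt{121019} \approx 347.88$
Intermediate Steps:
$s = 220$
$X{\left(t \right)} = 7 + t^{2} + 10 t$ ($X{\left(t \right)} = \left(t^{2} + 10 t\right) + 7 = 7 + t^{2} + 10 t$)
$l{\left(m,v \right)} = 1$
$\sqrt{W + l{\left(-362,\frac{1}{s + X{\left(-5 \right)}} \right)}} = \sqrt{121018 + 1} = \sqrt{121019}$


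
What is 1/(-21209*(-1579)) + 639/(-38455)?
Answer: -21399439574/1287819918005 ≈ -0.016617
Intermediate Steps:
1/(-21209*(-1579)) + 639/(-38455) = -1/21209*(-1/1579) + 639*(-1/38455) = 1/33489011 - 639/38455 = -21399439574/1287819918005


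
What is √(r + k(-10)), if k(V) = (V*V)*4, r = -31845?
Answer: I*√31445 ≈ 177.33*I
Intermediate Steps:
k(V) = 4*V² (k(V) = V²*4 = 4*V²)
√(r + k(-10)) = √(-31845 + 4*(-10)²) = √(-31845 + 4*100) = √(-31845 + 400) = √(-31445) = I*√31445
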